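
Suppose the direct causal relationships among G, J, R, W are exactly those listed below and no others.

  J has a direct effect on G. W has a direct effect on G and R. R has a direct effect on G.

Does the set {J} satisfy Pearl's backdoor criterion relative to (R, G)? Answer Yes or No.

No

Backdoor paths from R to G (paths whose first edge points into R):
  P1: R <- W -> G
Condition 1 (no descendant of R in the set): holds — descendants of R are {G}; none are in {J}.
Condition 2 (every backdoor path blocked by {J}):
  P1: open — no interior node is in the conditioning set.
{J} does not satisfy the backdoor criterion.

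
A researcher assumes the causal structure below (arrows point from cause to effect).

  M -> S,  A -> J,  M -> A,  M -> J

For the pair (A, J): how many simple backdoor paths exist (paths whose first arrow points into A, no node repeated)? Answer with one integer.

A backdoor path from A to J is any simple undirected path whose first edge points into A (i.e. leaves A via a parent).
Parents of A: {M}.
Enumerating:
  P1: A <- M -> J
That exhausts the simple backdoor paths. Count: 1.

1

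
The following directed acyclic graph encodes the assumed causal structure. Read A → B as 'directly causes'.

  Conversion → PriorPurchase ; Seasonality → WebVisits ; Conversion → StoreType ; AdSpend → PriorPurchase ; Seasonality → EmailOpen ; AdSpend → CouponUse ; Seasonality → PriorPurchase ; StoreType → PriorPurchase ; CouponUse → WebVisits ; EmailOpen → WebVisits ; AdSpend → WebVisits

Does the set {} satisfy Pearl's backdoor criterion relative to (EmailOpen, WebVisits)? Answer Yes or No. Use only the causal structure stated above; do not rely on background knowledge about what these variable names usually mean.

No

Backdoor paths from EmailOpen to WebVisits (paths whose first edge points into EmailOpen):
  P1: EmailOpen <- Seasonality -> PriorPurchase <- AdSpend -> CouponUse -> WebVisits
  P2: EmailOpen <- Seasonality -> PriorPurchase <- AdSpend -> WebVisits
  P3: EmailOpen <- Seasonality -> WebVisits
Condition 1 (no descendant of EmailOpen in the set): holds — descendants of EmailOpen are {WebVisits}; none are in {}.
Condition 2 (every backdoor path blocked by {}):
  P1: blocked at collider PriorPurchase (neither it nor any descendant is in the conditioning set).
  P2: blocked at collider PriorPurchase (neither it nor any descendant is in the conditioning set).
  P3: open — no interior node is in the conditioning set.
{} does not satisfy the backdoor criterion.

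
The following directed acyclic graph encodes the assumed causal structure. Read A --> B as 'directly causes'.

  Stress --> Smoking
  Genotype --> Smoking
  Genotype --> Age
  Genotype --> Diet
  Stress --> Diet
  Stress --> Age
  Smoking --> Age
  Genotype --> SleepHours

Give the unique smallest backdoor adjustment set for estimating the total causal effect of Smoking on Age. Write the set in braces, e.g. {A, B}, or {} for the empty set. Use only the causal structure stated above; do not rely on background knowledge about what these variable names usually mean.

Variables eligible for adjustment (non-descendants of Smoking, excluding Smoking and Age): {Diet, Genotype, SleepHours, Stress}.
Backdoor paths from Smoking to Age:
  P1: Smoking <- Stress -> Diet <- Genotype -> Age
  P2: Smoking <- Stress -> Age
  P3: Smoking <- Genotype -> Diet <- Stress -> Age
  P4: Smoking <- Genotype -> Age
The empty set is not sufficient: P2 (Smoking <- Stress -> Age) has no collider blocking it and no conditioned non-collider, so it is open.
Try {Genotype, Stress}:
  P1: blocked at fork node Stress ∈ conditioning set.
  P2: blocked at fork node Stress ∈ conditioning set.
  P3: blocked at fork node Genotype ∈ conditioning set.
  P4: blocked at fork node Genotype ∈ conditioning set.
{Genotype, Stress} contains no descendant of Smoking and blocks every backdoor path.
Every element of {Genotype, Stress} is needed (dropping Genotype leaves P4 open; dropping Stress leaves P2 open), so no proper subset is valid.
Among all size-2 subsets of the eligible variables, only {Genotype, Stress} blocks every backdoor path, so it is the unique smallest valid adjustment set.

{Genotype, Stress}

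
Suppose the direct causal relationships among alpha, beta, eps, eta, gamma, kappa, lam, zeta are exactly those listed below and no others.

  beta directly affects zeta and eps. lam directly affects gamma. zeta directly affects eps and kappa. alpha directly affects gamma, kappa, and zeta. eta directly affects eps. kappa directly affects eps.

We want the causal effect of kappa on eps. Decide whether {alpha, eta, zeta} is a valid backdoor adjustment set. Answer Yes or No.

Backdoor paths from kappa to eps (paths whose first edge points into kappa):
  P1: kappa <- alpha -> zeta <- beta -> eps
  P2: kappa <- alpha -> zeta -> eps
  P3: kappa <- zeta <- beta -> eps
  P4: kappa <- zeta -> eps
Condition 1 (no descendant of kappa in the set): holds — descendants of kappa are {eps}; none are in {alpha, eta, zeta}.
Condition 2 (every backdoor path blocked by {alpha, eta, zeta}):
  P1: blocked at fork node alpha ∈ conditioning set.
  P2: blocked at fork node alpha ∈ conditioning set.
  P3: blocked at chain node zeta ∈ conditioning set.
  P4: blocked at fork node zeta ∈ conditioning set.
{alpha, eta, zeta} satisfies the backdoor criterion.

Yes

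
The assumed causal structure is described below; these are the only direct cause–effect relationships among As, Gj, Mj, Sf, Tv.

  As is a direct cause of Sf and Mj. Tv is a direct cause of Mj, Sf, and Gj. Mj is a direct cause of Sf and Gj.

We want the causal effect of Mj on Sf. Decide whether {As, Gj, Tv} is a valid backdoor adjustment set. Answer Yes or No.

Backdoor paths from Mj to Sf (paths whose first edge points into Mj):
  P1: Mj <- Tv -> Sf
  P2: Mj <- As -> Sf
Condition 1 (no descendant of Mj in the set): FAILS — Gj is a descendant of Mj.
Condition 2 (every backdoor path blocked by {As, Gj, Tv}):
  P1: blocked at fork node Tv ∈ conditioning set.
  P2: blocked at fork node As ∈ conditioning set.
{As, Gj, Tv} does not satisfy the backdoor criterion.

No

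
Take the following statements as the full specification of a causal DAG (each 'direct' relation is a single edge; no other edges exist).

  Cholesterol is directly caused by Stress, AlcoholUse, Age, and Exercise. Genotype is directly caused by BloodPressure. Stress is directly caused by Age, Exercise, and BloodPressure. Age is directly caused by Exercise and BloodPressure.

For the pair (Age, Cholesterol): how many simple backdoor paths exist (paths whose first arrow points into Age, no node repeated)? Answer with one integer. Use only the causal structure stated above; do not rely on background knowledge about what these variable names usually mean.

4

A backdoor path from Age to Cholesterol is any simple undirected path whose first edge points into Age (i.e. leaves Age via a parent).
Parents of Age: {BloodPressure, Exercise}.
Enumerating:
  P1: Age <- Exercise -> Stress -> Cholesterol
  P2: Age <- Exercise -> Cholesterol
  P3: Age <- BloodPressure -> Stress <- Exercise -> Cholesterol
  P4: Age <- BloodPressure -> Stress -> Cholesterol
That exhausts the simple backdoor paths. Count: 4.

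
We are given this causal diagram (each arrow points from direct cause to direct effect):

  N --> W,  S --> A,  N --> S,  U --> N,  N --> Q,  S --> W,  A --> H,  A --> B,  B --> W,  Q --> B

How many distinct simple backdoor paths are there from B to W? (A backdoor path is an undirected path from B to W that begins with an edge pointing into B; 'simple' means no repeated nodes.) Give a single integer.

4

A backdoor path from B to W is any simple undirected path whose first edge points into B (i.e. leaves B via a parent).
Parents of B: {A, Q}.
Enumerating:
  P1: B <- A <- S <- N -> W
  P2: B <- A <- S -> W
  P3: B <- Q <- N -> S -> W
  P4: B <- Q <- N -> W
That exhausts the simple backdoor paths. Count: 4.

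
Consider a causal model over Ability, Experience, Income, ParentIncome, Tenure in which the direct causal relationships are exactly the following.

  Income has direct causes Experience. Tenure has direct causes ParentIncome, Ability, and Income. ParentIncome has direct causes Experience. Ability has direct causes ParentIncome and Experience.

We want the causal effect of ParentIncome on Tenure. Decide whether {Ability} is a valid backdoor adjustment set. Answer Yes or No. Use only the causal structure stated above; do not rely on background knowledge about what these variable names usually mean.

No

Backdoor paths from ParentIncome to Tenure (paths whose first edge points into ParentIncome):
  P1: ParentIncome <- Experience -> Income -> Tenure
  P2: ParentIncome <- Experience -> Ability -> Tenure
Condition 1 (no descendant of ParentIncome in the set): FAILS — Ability is a descendant of ParentIncome.
Condition 2 (every backdoor path blocked by {Ability}):
  P1: open — no interior node is in the conditioning set.
  P2: blocked at chain node Ability ∈ conditioning set.
{Ability} does not satisfy the backdoor criterion.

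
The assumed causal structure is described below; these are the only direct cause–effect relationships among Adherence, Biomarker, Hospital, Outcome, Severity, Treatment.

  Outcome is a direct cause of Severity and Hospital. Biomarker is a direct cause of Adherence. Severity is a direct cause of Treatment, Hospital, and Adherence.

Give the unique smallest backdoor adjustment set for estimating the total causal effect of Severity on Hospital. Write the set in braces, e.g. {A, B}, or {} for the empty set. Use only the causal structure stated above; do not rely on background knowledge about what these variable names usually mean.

{Outcome}

Variables eligible for adjustment (non-descendants of Severity, excluding Severity and Hospital): {Biomarker, Outcome}.
Backdoor paths from Severity to Hospital:
  P1: Severity <- Outcome -> Hospital
The empty set is not sufficient: P1 (Severity <- Outcome -> Hospital) has no collider blocking it and no conditioned non-collider, so it is open.
Try {Outcome}:
  P1: blocked at fork node Outcome ∈ conditioning set.
{Outcome} contains no descendant of Severity and blocks every backdoor path.
No other singleton works — e.g. {Biomarker} leaves P1 open — so {Outcome} is the unique smallest valid adjustment set.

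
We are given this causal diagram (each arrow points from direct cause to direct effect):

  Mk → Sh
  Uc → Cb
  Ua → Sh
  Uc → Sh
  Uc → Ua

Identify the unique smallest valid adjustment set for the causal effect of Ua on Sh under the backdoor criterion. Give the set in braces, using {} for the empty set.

{Uc}

Variables eligible for adjustment (non-descendants of Ua, excluding Ua and Sh): {Cb, Mk, Uc}.
Backdoor paths from Ua to Sh:
  P1: Ua <- Uc -> Sh
The empty set is not sufficient: P1 (Ua <- Uc -> Sh) has no collider blocking it and no conditioned non-collider, so it is open.
Try {Uc}:
  P1: blocked at fork node Uc ∈ conditioning set.
{Uc} contains no descendant of Ua and blocks every backdoor path.
No other singleton works — e.g. {Mk} leaves P1 open — so {Uc} is the unique smallest valid adjustment set.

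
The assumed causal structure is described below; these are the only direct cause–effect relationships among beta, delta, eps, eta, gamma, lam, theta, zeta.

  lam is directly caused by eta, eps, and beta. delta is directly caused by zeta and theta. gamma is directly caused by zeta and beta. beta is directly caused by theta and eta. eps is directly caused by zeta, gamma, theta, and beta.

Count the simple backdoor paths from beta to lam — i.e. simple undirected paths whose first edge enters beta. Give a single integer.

4

A backdoor path from beta to lam is any simple undirected path whose first edge points into beta (i.e. leaves beta via a parent).
Parents of beta: {eta, theta}.
Enumerating:
  P1: beta <- eta -> lam
  P2: beta <- theta -> eps -> lam
  P3: beta <- theta -> delta <- zeta -> gamma -> eps -> lam
  P4: beta <- theta -> delta <- zeta -> eps -> lam
That exhausts the simple backdoor paths. Count: 4.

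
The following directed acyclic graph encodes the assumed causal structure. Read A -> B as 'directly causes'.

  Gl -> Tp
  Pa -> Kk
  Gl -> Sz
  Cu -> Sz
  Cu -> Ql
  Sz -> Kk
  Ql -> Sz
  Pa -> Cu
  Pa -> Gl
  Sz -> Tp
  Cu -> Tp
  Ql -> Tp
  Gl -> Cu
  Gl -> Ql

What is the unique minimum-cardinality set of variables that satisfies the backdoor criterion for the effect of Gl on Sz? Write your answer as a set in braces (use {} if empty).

{Pa}

Variables eligible for adjustment (non-descendants of Gl, excluding Gl and Sz): {Pa}.
Backdoor paths from Gl to Sz:
  P1: Gl <- Pa -> Cu -> Ql -> Sz
  P2: Gl <- Pa -> Cu -> Ql -> Tp <- Sz
  P3: Gl <- Pa -> Cu -> Sz
  P4: Gl <- Pa -> Cu -> Tp <- Ql -> Sz
  P5: Gl <- Pa -> Cu -> Tp <- Sz
  P6: Gl <- Pa -> Kk <- Sz
The empty set is not sufficient: P1 (Gl <- Pa -> Cu -> Ql -> Sz) has no collider blocking it and no conditioned non-collider, so it is open.
Try {Pa}:
  P1: blocked at fork node Pa ∈ conditioning set.
  P2: blocked at fork node Pa ∈ conditioning set.
  P3: blocked at fork node Pa ∈ conditioning set.
  P4: blocked at fork node Pa ∈ conditioning set.
  P5: blocked at fork node Pa ∈ conditioning set.
  P6: blocked at fork node Pa ∈ conditioning set.
{Pa} contains no descendant of Gl and blocks every backdoor path.
{Pa} is the unique smallest valid adjustment set.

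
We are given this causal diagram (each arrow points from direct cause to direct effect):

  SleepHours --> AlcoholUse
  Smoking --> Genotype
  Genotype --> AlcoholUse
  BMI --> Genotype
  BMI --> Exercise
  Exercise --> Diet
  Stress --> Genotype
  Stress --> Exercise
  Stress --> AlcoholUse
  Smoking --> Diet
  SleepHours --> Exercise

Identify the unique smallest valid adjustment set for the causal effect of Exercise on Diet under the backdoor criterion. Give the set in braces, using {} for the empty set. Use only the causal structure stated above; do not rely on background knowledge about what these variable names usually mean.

Variables eligible for adjustment (non-descendants of Exercise, excluding Exercise and Diet): {AlcoholUse, BMI, Genotype, SleepHours, Smoking, Stress}.
Backdoor paths from Exercise to Diet:
  P1: Exercise <- BMI -> Genotype <- Smoking -> Diet
  P2: Exercise <- SleepHours -> AlcoholUse <- Stress -> Genotype <- Smoking -> Diet
  P3: Exercise <- SleepHours -> AlcoholUse <- Genotype <- Smoking -> Diet
  P4: Exercise <- Stress -> Genotype <- Smoking -> Diet
  P5: Exercise <- Stress -> AlcoholUse <- Genotype <- Smoking -> Diet
Each backdoor path contains an unconditioned collider, so every path is already blocked with the empty conditioning set:
  P1: blocked at collider Genotype (neither it nor any descendant is in the conditioning set).
  P2: blocked at collider AlcoholUse (neither it nor any descendant is in the conditioning set).
  P3: blocked at collider AlcoholUse (neither it nor any descendant is in the conditioning set).
  P4: blocked at collider Genotype (neither it nor any descendant is in the conditioning set).
  P5: blocked at collider AlcoholUse (neither it nor any descendant is in the conditioning set).
The empty set is therefore the unique smallest valid set.

{}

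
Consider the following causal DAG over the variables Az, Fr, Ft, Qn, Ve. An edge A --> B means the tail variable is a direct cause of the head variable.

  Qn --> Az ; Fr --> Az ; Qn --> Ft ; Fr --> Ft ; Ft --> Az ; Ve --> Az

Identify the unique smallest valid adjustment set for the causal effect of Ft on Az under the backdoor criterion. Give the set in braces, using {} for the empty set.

{Fr, Qn}

Variables eligible for adjustment (non-descendants of Ft, excluding Ft and Az): {Fr, Qn, Ve}.
Backdoor paths from Ft to Az:
  P1: Ft <- Qn -> Az
  P2: Ft <- Fr -> Az
The empty set is not sufficient: P1 (Ft <- Qn -> Az) has no collider blocking it and no conditioned non-collider, so it is open.
Try {Fr, Qn}:
  P1: blocked at fork node Qn ∈ conditioning set.
  P2: blocked at fork node Fr ∈ conditioning set.
{Fr, Qn} contains no descendant of Ft and blocks every backdoor path.
Every element of {Fr, Qn} is needed (dropping Fr leaves P2 open; dropping Qn leaves P1 open), so no proper subset is valid.
Among all size-2 subsets of the eligible variables, only {Fr, Qn} blocks every backdoor path, so it is the unique smallest valid adjustment set.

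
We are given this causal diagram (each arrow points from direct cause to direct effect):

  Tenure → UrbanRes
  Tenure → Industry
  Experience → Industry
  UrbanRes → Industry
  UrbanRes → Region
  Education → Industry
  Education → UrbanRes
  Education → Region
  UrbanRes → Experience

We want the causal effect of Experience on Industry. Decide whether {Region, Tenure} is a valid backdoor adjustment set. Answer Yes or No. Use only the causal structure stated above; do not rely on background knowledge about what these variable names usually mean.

Backdoor paths from Experience to Industry (paths whose first edge points into Experience):
  P1: Experience <- UrbanRes <- Education -> Industry
  P2: Experience <- UrbanRes <- Tenure -> Industry
  P3: Experience <- UrbanRes -> Industry
  P4: Experience <- UrbanRes -> Region <- Education -> Industry
Condition 1 (no descendant of Experience in the set): holds — descendants of Experience are {Industry}; none are in {Region, Tenure}.
Condition 2 (every backdoor path blocked by {Region, Tenure}):
  P1: open — no interior node is in the conditioning set.
  P2: blocked at fork node Tenure ∈ conditioning set.
  P3: open — no interior node is in the conditioning set.
  P4: open — collider(s) Region are conditioned on (or have a conditioned descendant) and no non-collider on the path is in the set.
{Region, Tenure} does not satisfy the backdoor criterion.

No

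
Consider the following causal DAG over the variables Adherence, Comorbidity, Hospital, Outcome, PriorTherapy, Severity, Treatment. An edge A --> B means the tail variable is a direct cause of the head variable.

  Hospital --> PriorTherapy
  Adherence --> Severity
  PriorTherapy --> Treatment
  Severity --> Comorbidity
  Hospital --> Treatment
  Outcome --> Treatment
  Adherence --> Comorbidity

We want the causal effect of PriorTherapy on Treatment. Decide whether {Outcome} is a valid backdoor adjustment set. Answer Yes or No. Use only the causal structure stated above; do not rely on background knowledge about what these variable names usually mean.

No

Backdoor paths from PriorTherapy to Treatment (paths whose first edge points into PriorTherapy):
  P1: PriorTherapy <- Hospital -> Treatment
Condition 1 (no descendant of PriorTherapy in the set): holds — descendants of PriorTherapy are {Treatment}; none are in {Outcome}.
Condition 2 (every backdoor path blocked by {Outcome}):
  P1: open — no interior node is in the conditioning set.
{Outcome} does not satisfy the backdoor criterion.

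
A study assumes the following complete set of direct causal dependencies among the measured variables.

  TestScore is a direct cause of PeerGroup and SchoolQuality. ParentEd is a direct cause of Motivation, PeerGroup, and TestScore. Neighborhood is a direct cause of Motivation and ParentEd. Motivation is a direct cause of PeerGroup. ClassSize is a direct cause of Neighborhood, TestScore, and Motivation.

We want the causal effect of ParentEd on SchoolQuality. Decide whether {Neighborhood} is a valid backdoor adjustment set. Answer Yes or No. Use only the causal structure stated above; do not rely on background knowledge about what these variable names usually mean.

Backdoor paths from ParentEd to SchoolQuality (paths whose first edge points into ParentEd):
  P1: ParentEd <- Neighborhood <- ClassSize -> TestScore -> SchoolQuality
  P2: ParentEd <- Neighborhood <- ClassSize -> Motivation -> PeerGroup <- TestScore -> SchoolQuality
  P3: ParentEd <- Neighborhood -> Motivation <- ClassSize -> TestScore -> SchoolQuality
  P4: ParentEd <- Neighborhood -> Motivation -> PeerGroup <- TestScore -> SchoolQuality
Condition 1 (no descendant of ParentEd in the set): holds — descendants of ParentEd are {Motivation, PeerGroup, SchoolQuality, TestScore}; none are in {Neighborhood}.
Condition 2 (every backdoor path blocked by {Neighborhood}):
  P1: blocked at chain node Neighborhood ∈ conditioning set.
  P2: blocked at chain node Neighborhood ∈ conditioning set.
  P3: blocked at fork node Neighborhood ∈ conditioning set.
  P4: blocked at fork node Neighborhood ∈ conditioning set.
{Neighborhood} satisfies the backdoor criterion.

Yes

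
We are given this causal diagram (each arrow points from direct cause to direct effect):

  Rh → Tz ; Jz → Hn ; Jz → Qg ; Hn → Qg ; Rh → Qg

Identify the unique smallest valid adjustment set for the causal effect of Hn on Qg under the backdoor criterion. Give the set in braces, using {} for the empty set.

Variables eligible for adjustment (non-descendants of Hn, excluding Hn and Qg): {Jz, Rh, Tz}.
Backdoor paths from Hn to Qg:
  P1: Hn <- Jz -> Qg
The empty set is not sufficient: P1 (Hn <- Jz -> Qg) has no collider blocking it and no conditioned non-collider, so it is open.
Try {Jz}:
  P1: blocked at fork node Jz ∈ conditioning set.
{Jz} contains no descendant of Hn and blocks every backdoor path.
No other singleton works — e.g. {Rh} leaves P1 open — so {Jz} is the unique smallest valid adjustment set.

{Jz}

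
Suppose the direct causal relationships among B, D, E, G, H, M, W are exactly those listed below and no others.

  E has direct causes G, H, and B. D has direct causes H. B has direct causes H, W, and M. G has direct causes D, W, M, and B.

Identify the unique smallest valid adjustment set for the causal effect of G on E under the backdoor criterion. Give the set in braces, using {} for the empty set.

Variables eligible for adjustment (non-descendants of G, excluding G and E): {B, D, H, M, W}.
Backdoor paths from G to E:
  P1: G <- M -> B <- H -> E
  P2: G <- M -> B -> E
  P3: G <- W -> B <- H -> E
  P4: G <- W -> B -> E
  P5: G <- B <- H -> E
  P6: G <- B -> E
  P7: G <- D <- H -> B -> E
  P8: G <- D <- H -> E
The empty set is not sufficient: P2 (G <- M -> B -> E) has no collider blocking it and no conditioned non-collider, so it is open.
Try {B, H}:
  P1: blocked at fork node H ∈ conditioning set.
  P2: blocked at chain node B ∈ conditioning set.
  P3: blocked at fork node H ∈ conditioning set.
  P4: blocked at chain node B ∈ conditioning set.
  P5: blocked at chain node B ∈ conditioning set.
  P6: blocked at fork node B ∈ conditioning set.
  P7: blocked at fork node H ∈ conditioning set.
  P8: blocked at fork node H ∈ conditioning set.
{B, H} contains no descendant of G and blocks every backdoor path.
Every element of {B, H} is needed (dropping B leaves P2 open; dropping H leaves P1 open), so no proper subset is valid.
Among all size-2 subsets of the eligible variables, only {B, H} blocks every backdoor path, so it is the unique smallest valid adjustment set.

{B, H}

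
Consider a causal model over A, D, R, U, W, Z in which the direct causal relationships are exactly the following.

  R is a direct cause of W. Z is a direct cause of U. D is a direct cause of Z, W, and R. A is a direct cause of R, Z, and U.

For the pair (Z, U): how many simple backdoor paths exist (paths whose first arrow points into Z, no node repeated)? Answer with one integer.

A backdoor path from Z to U is any simple undirected path whose first edge points into Z (i.e. leaves Z via a parent).
Parents of Z: {A, D}.
Enumerating:
  P1: Z <- A -> U
  P2: Z <- D -> R <- A -> U
  P3: Z <- D -> W <- R <- A -> U
That exhausts the simple backdoor paths. Count: 3.

3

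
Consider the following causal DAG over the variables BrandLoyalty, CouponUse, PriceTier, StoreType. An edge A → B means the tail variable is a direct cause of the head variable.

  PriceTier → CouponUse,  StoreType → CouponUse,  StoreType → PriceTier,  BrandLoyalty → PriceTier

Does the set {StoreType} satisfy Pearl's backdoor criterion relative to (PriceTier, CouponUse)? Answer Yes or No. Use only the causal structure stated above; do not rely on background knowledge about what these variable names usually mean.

Backdoor paths from PriceTier to CouponUse (paths whose first edge points into PriceTier):
  P1: PriceTier <- StoreType -> CouponUse
Condition 1 (no descendant of PriceTier in the set): holds — descendants of PriceTier are {CouponUse}; none are in {StoreType}.
Condition 2 (every backdoor path blocked by {StoreType}):
  P1: blocked at fork node StoreType ∈ conditioning set.
{StoreType} satisfies the backdoor criterion.

Yes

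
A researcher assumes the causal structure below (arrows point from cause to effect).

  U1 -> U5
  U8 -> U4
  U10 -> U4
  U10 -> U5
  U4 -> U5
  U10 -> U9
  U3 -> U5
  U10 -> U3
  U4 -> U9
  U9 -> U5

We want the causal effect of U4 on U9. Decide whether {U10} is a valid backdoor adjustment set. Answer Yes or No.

Yes

Backdoor paths from U4 to U9 (paths whose first edge points into U4):
  P1: U4 <- U10 -> U3 -> U5 <- U9
  P2: U4 <- U10 -> U9
  P3: U4 <- U10 -> U5 <- U9
Condition 1 (no descendant of U4 in the set): holds — descendants of U4 are {U5, U9}; none are in {U10}.
Condition 2 (every backdoor path blocked by {U10}):
  P1: blocked at fork node U10 ∈ conditioning set.
  P2: blocked at fork node U10 ∈ conditioning set.
  P3: blocked at fork node U10 ∈ conditioning set.
{U10} satisfies the backdoor criterion.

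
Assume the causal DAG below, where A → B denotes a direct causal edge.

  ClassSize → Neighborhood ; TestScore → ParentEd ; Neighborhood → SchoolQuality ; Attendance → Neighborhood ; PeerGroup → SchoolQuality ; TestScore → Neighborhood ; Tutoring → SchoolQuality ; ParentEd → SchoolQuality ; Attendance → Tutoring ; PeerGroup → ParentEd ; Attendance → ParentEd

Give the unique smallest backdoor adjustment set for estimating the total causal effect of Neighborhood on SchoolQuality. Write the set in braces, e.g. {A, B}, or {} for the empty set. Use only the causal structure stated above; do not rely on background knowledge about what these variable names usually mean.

{Attendance, TestScore}

Variables eligible for adjustment (non-descendants of Neighborhood, excluding Neighborhood and SchoolQuality): {Attendance, ClassSize, ParentEd, PeerGroup, TestScore, Tutoring}.
Backdoor paths from Neighborhood to SchoolQuality:
  P1: Neighborhood <- Attendance -> Tutoring -> SchoolQuality
  P2: Neighborhood <- Attendance -> ParentEd <- PeerGroup -> SchoolQuality
  P3: Neighborhood <- Attendance -> ParentEd -> SchoolQuality
  P4: Neighborhood <- TestScore -> ParentEd <- Attendance -> Tutoring -> SchoolQuality
  P5: Neighborhood <- TestScore -> ParentEd <- PeerGroup -> SchoolQuality
  P6: Neighborhood <- TestScore -> ParentEd -> SchoolQuality
The empty set is not sufficient: P1 (Neighborhood <- Attendance -> Tutoring -> SchoolQuality) has no collider blocking it and no conditioned non-collider, so it is open.
Try {Attendance, TestScore}:
  P1: blocked at fork node Attendance ∈ conditioning set.
  P2: blocked at fork node Attendance ∈ conditioning set.
  P3: blocked at fork node Attendance ∈ conditioning set.
  P4: blocked at fork node TestScore ∈ conditioning set.
  P5: blocked at fork node TestScore ∈ conditioning set.
  P6: blocked at fork node TestScore ∈ conditioning set.
{Attendance, TestScore} contains no descendant of Neighborhood and blocks every backdoor path.
Every element of {Attendance, TestScore} is needed (dropping Attendance leaves P1 open; dropping TestScore leaves P6 open), so no proper subset is valid.
Among all size-2 subsets of the eligible variables, only {Attendance, TestScore} blocks every backdoor path, so it is the unique smallest valid adjustment set.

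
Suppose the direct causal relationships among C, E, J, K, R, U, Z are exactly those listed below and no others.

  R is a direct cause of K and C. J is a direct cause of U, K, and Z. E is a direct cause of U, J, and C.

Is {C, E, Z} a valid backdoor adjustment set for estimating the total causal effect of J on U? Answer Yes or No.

Backdoor paths from J to U (paths whose first edge points into J):
  P1: J <- E -> U
Condition 1 (no descendant of J in the set): FAILS — Z is a descendant of J.
Condition 2 (every backdoor path blocked by {C, E, Z}):
  P1: blocked at fork node E ∈ conditioning set.
{C, E, Z} does not satisfy the backdoor criterion.

No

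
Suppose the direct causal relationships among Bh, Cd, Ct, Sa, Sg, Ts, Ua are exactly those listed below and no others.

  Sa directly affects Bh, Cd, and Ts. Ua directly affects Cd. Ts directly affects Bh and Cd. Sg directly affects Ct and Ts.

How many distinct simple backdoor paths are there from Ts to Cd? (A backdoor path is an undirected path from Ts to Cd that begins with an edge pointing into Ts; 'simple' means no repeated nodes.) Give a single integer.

A backdoor path from Ts to Cd is any simple undirected path whose first edge points into Ts (i.e. leaves Ts via a parent).
Parents of Ts: {Sa, Sg}.
Enumerating:
  P1: Ts <- Sa -> Cd
That exhausts the simple backdoor paths. Count: 1.

1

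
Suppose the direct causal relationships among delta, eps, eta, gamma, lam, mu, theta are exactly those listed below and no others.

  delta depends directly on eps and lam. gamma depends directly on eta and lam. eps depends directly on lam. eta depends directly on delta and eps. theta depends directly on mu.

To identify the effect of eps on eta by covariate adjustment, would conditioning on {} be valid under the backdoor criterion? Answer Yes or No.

Backdoor paths from eps to eta (paths whose first edge points into eps):
  P1: eps <- lam -> delta -> eta
  P2: eps <- lam -> gamma <- eta
Condition 1 (no descendant of eps in the set): holds — descendants of eps are {delta, eta, gamma}; none are in {}.
Condition 2 (every backdoor path blocked by {}):
  P1: open — no interior node is in the conditioning set.
  P2: blocked at collider gamma (neither it nor any descendant is in the conditioning set).
{} does not satisfy the backdoor criterion.

No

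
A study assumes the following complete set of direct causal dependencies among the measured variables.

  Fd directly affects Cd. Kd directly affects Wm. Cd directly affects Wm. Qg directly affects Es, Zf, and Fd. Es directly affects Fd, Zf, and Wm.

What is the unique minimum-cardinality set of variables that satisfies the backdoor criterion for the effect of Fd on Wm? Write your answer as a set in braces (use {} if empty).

{Es}

Variables eligible for adjustment (non-descendants of Fd, excluding Fd and Wm): {Es, Kd, Qg, Zf}.
Backdoor paths from Fd to Wm:
  P1: Fd <- Qg -> Es -> Wm
  P2: Fd <- Qg -> Zf <- Es -> Wm
  P3: Fd <- Es -> Wm
The empty set is not sufficient: P1 (Fd <- Qg -> Es -> Wm) has no collider blocking it and no conditioned non-collider, so it is open.
Try {Es}:
  P1: blocked at chain node Es ∈ conditioning set.
  P2: blocked at collider Zf (neither it nor any descendant is in the conditioning set).
  P3: blocked at fork node Es ∈ conditioning set.
{Es} contains no descendant of Fd and blocks every backdoor path.
No other singleton works — e.g. {Qg} leaves P3 open — so {Es} is the unique smallest valid adjustment set.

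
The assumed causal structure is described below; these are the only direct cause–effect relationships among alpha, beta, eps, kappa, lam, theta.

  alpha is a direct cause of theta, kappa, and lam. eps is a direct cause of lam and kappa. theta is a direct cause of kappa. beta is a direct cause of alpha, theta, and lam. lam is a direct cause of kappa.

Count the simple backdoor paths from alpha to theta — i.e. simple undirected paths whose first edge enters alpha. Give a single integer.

A backdoor path from alpha to theta is any simple undirected path whose first edge points into alpha (i.e. leaves alpha via a parent).
Parents of alpha: {beta}.
Enumerating:
  P1: alpha <- beta -> lam <- eps -> kappa <- theta
  P2: alpha <- beta -> lam -> kappa <- theta
  P3: alpha <- beta -> theta
That exhausts the simple backdoor paths. Count: 3.

3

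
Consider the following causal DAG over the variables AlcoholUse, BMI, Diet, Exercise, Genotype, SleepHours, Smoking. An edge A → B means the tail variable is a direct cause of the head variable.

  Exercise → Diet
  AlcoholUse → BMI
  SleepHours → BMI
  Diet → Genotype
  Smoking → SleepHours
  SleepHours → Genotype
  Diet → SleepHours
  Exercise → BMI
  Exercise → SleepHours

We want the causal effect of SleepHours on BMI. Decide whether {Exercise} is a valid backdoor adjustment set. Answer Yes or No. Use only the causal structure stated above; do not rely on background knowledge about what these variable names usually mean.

Yes

Backdoor paths from SleepHours to BMI (paths whose first edge points into SleepHours):
  P1: SleepHours <- Exercise -> BMI
  P2: SleepHours <- Diet <- Exercise -> BMI
Condition 1 (no descendant of SleepHours in the set): holds — descendants of SleepHours are {BMI, Genotype}; none are in {Exercise}.
Condition 2 (every backdoor path blocked by {Exercise}):
  P1: blocked at fork node Exercise ∈ conditioning set.
  P2: blocked at fork node Exercise ∈ conditioning set.
{Exercise} satisfies the backdoor criterion.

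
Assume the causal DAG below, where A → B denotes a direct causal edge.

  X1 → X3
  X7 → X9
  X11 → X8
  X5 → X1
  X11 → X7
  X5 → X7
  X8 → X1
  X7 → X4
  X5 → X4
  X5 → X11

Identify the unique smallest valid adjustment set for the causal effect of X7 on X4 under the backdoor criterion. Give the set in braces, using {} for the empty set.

Variables eligible for adjustment (non-descendants of X7, excluding X7 and X4): {X1, X11, X3, X5, X8}.
Backdoor paths from X7 to X4:
  P1: X7 <- X5 -> X4
  P2: X7 <- X11 <- X5 -> X4
  P3: X7 <- X11 -> X8 -> X1 <- X5 -> X4
The empty set is not sufficient: P1 (X7 <- X5 -> X4) has no collider blocking it and no conditioned non-collider, so it is open.
Try {X5}:
  P1: blocked at fork node X5 ∈ conditioning set.
  P2: blocked at fork node X5 ∈ conditioning set.
  P3: blocked at collider X1 (neither it nor any descendant is in the conditioning set).
{X5} contains no descendant of X7 and blocks every backdoor path.
No other singleton works — e.g. {X11} leaves P1 open — so {X5} is the unique smallest valid adjustment set.

{X5}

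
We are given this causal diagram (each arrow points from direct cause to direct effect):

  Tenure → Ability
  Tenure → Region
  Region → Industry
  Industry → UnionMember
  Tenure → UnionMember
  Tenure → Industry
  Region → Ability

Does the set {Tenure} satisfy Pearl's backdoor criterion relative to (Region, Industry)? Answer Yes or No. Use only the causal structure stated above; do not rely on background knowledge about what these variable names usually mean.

Backdoor paths from Region to Industry (paths whose first edge points into Region):
  P1: Region <- Tenure -> Industry
  P2: Region <- Tenure -> UnionMember <- Industry
Condition 1 (no descendant of Region in the set): holds — descendants of Region are {Ability, Industry, UnionMember}; none are in {Tenure}.
Condition 2 (every backdoor path blocked by {Tenure}):
  P1: blocked at fork node Tenure ∈ conditioning set.
  P2: blocked at fork node Tenure ∈ conditioning set.
{Tenure} satisfies the backdoor criterion.

Yes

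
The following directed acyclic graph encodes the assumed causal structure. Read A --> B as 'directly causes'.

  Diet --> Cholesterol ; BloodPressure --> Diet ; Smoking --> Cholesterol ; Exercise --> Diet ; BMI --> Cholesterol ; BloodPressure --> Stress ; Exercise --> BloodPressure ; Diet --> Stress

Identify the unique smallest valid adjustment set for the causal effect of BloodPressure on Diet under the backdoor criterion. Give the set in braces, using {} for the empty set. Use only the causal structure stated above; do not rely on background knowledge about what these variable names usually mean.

{Exercise}

Variables eligible for adjustment (non-descendants of BloodPressure, excluding BloodPressure and Diet): {BMI, Exercise, Smoking}.
Backdoor paths from BloodPressure to Diet:
  P1: BloodPressure <- Exercise -> Diet
The empty set is not sufficient: P1 (BloodPressure <- Exercise -> Diet) has no collider blocking it and no conditioned non-collider, so it is open.
Try {Exercise}:
  P1: blocked at fork node Exercise ∈ conditioning set.
{Exercise} contains no descendant of BloodPressure and blocks every backdoor path.
No other singleton works — e.g. {Smoking} leaves P1 open — so {Exercise} is the unique smallest valid adjustment set.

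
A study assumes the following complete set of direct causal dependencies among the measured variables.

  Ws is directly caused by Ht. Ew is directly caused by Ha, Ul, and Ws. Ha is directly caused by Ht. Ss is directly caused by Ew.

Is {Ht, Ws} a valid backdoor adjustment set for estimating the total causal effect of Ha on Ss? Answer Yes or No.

Backdoor paths from Ha to Ss (paths whose first edge points into Ha):
  P1: Ha <- Ht -> Ws -> Ew -> Ss
Condition 1 (no descendant of Ha in the set): holds — descendants of Ha are {Ew, Ss}; none are in {Ht, Ws}.
Condition 2 (every backdoor path blocked by {Ht, Ws}):
  P1: blocked at fork node Ht ∈ conditioning set.
{Ht, Ws} satisfies the backdoor criterion.

Yes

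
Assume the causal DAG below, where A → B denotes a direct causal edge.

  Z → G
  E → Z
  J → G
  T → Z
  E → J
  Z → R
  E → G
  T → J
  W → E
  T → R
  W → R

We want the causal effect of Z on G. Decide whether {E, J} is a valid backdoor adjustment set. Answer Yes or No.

Yes

Backdoor paths from Z to G (paths whose first edge points into Z):
  P1: Z <- E <- W -> R <- T -> J -> G
  P2: Z <- E -> J -> G
  P3: Z <- E -> G
  P4: Z <- T -> R <- W -> E -> J -> G
  P5: Z <- T -> R <- W -> E -> G
  P6: Z <- T -> J <- E -> G
  P7: Z <- T -> J -> G
Condition 1 (no descendant of Z in the set): holds — descendants of Z are {G, R}; none are in {E, J}.
Condition 2 (every backdoor path blocked by {E, J}):
  P1: blocked at chain node E ∈ conditioning set.
  P2: blocked at fork node E ∈ conditioning set.
  P3: blocked at fork node E ∈ conditioning set.
  P4: blocked at collider R (neither it nor any descendant is in the conditioning set).
  P5: blocked at collider R (neither it nor any descendant is in the conditioning set).
  P6: blocked at fork node E ∈ conditioning set.
  P7: blocked at chain node J ∈ conditioning set.
{E, J} satisfies the backdoor criterion.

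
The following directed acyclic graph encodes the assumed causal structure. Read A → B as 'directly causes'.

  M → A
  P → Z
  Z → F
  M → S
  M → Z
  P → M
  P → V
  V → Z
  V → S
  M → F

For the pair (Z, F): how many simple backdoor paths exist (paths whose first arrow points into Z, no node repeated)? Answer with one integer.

5

A backdoor path from Z to F is any simple undirected path whose first edge points into Z (i.e. leaves Z via a parent).
Parents of Z: {M, P, V}.
Enumerating:
  P1: Z <- P -> M -> F
  P2: Z <- P -> V -> S <- M -> F
  P3: Z <- M -> F
  P4: Z <- V <- P -> M -> F
  P5: Z <- V -> S <- M -> F
That exhausts the simple backdoor paths. Count: 5.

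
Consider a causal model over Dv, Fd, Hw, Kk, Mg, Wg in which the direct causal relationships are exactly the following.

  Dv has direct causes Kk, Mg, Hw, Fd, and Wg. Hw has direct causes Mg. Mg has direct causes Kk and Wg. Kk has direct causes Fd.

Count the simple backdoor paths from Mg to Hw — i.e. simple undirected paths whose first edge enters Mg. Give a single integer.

3

A backdoor path from Mg to Hw is any simple undirected path whose first edge points into Mg (i.e. leaves Mg via a parent).
Parents of Mg: {Kk, Wg}.
Enumerating:
  P1: Mg <- Wg -> Dv <- Hw
  P2: Mg <- Kk <- Fd -> Dv <- Hw
  P3: Mg <- Kk -> Dv <- Hw
That exhausts the simple backdoor paths. Count: 3.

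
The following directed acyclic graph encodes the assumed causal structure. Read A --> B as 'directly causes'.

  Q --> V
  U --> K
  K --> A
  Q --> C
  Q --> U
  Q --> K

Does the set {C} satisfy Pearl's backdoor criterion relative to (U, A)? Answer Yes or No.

No

Backdoor paths from U to A (paths whose first edge points into U):
  P1: U <- Q -> K -> A
Condition 1 (no descendant of U in the set): holds — descendants of U are {A, K}; none are in {C}.
Condition 2 (every backdoor path blocked by {C}):
  P1: open — no interior node is in the conditioning set.
{C} does not satisfy the backdoor criterion.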